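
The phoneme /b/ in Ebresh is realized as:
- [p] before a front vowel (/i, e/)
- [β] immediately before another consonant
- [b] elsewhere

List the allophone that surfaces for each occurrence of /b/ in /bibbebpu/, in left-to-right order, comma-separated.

[p], [β], [p], [β]

Occurrence 1 (position 1): before a front vowel (/i, e/) → [p].
Occurrence 2 (position 3): immediately before another consonant → [β].
Occurrence 3 (position 4): before a front vowel (/i, e/) → [p].
Occurrence 4 (position 6): immediately before another consonant → [β].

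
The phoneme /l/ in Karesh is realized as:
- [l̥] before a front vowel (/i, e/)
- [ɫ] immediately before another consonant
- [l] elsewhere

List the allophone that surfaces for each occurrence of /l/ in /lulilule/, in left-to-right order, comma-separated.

[l], [l̥], [l], [l̥]

Occurrence 1 (position 1): no conditioning environment matches → elsewhere allophone [l].
Occurrence 2 (position 3): before a front vowel (/i, e/) → [l̥].
Occurrence 3 (position 5): no conditioning environment matches → elsewhere allophone [l].
Occurrence 4 (position 7): before a front vowel (/i, e/) → [l̥].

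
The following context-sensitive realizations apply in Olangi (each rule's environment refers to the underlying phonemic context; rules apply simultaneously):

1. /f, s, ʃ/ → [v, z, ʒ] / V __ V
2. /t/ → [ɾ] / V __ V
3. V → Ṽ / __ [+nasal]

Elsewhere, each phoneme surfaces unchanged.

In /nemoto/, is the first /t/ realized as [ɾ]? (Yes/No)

/t/ (between /o/ and /o/): between two vowels, so rule 2 applies → [ɾ].
The actual realization is [ɾ], which matches [ɾ].

Yes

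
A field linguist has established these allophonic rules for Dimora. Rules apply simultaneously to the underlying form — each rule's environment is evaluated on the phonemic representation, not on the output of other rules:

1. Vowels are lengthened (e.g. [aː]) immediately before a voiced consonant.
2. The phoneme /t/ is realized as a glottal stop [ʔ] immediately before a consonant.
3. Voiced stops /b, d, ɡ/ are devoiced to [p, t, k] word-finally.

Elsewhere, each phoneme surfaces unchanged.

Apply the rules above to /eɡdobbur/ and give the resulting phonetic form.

[eːɡdoːbbuːr]

/e/ (word-initial) occurs before a voiced consonant → [eː] by rule 1.
/ɡ/ (between /e/ and /d/): rule 3 targets it, but not word-finally → unchanged [ɡ].
/d/ (between /ɡ/ and /o/) fails the environment for rule 3, so it stays [d].
/o/ meets the environment for rule 1 (before a voiced consonant) → [oː].
/b/ — between /o/ and /b/; rule 3 does not apply here → [b].
/b/ — between /b/ and /u/; rule 3 does not apply here → [b].
/u/ — between /b/ and /r/, before a voiced consonant — surfaces as [uː] (rule 1).
/r/ — not in any rule's target class → [r].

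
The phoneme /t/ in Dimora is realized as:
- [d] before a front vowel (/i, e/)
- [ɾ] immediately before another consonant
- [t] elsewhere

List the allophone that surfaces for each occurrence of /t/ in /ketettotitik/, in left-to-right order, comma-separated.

Occurrence 1 (position 3): before a front vowel (/i, e/) → [d].
Occurrence 2 (position 5): immediately before another consonant → [ɾ].
Occurrence 3 (position 6): no conditioning environment matches → elsewhere allophone [t].
Occurrence 4 (position 8): before a front vowel (/i, e/) → [d].
Occurrence 5 (position 10): before a front vowel (/i, e/) → [d].

[d], [ɾ], [t], [d], [d]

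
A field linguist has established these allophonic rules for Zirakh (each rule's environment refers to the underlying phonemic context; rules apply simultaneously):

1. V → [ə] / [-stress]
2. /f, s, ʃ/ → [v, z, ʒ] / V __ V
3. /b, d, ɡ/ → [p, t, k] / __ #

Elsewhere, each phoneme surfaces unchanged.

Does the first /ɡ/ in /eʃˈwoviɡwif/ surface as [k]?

/ɡ/ — between /i/ and /w/; rule 3 does not apply here → [ɡ].
The actual realization is [ɡ], not [k].

No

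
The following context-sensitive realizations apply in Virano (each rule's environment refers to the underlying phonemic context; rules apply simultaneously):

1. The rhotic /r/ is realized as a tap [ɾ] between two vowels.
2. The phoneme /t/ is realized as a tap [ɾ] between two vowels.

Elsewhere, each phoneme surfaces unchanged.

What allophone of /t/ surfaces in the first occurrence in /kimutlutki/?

/t/ — between /u/ and /l/; rule 2 does not apply here → [t].

[t]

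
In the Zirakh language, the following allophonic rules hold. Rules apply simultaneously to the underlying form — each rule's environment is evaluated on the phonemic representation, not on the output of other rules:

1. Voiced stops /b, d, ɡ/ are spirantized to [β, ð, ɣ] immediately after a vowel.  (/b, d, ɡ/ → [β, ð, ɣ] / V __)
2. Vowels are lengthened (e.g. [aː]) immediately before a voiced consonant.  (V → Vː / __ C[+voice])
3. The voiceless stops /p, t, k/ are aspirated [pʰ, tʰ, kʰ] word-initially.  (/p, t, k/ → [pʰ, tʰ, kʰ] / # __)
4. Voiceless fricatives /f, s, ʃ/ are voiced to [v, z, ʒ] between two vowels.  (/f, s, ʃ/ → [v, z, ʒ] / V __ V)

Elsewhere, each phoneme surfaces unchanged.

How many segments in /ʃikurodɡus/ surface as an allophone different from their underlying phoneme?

3

Segments that undergo a rule: /u/ → [uː] (rule 2); /o/ → [oː] (rule 2); /d/ → [ð] (rule 1).
All other segments surface unchanged.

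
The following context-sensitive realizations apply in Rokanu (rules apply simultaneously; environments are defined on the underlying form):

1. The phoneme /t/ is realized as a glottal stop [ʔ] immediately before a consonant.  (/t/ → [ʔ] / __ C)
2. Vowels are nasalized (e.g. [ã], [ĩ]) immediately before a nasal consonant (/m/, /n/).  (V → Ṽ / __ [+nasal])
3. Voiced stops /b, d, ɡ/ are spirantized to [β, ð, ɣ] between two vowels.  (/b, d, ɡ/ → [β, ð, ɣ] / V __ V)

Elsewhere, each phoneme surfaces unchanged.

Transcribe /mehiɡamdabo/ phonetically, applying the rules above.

/m/ (word-initial): no rule targets it → [m].
/e/ (between /m/ and /h/) fails the environment for rule 2, so it stays [e].
/h/ — not in any rule's target class → [h].
/i/ (between /h/ and /ɡ/) is in the target of rule 2 but the environment (before a nasal consonant) is not met → [i].
/ɡ/ — between /i/ and /a/, between two vowels — surfaces as [ɣ] (rule 3).
Rule 2 applies to /a/ (between /ɡ/ and /m/: before a nasal consonant) → [ã].
/m/ (between /a/ and /d/) is unaffected → [m].
/d/ (between /m/ and /a/) is in the target of rule 3 but the environment (between two vowels) is not met → [d].
/a/ (between /d/ and /b/): rule 2 targets it, but not before a nasal consonant → unchanged [a].
/b/ meets the environment for rule 3 (between two vowels) → [β].
/o/ — word-final; rule 2 does not apply here → [o].

[mehiɣãmdaβo]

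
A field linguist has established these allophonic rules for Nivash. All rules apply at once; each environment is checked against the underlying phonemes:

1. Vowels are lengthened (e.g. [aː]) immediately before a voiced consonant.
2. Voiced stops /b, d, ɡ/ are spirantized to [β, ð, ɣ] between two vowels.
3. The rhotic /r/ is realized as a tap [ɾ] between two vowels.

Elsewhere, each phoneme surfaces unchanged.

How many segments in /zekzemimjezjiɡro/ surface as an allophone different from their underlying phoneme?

4

Segments that undergo a rule: /e/ → [eː] (rule 1); /i/ → [iː] (rule 1); /e/ → [eː] (rule 1); /i/ → [iː] (rule 1).
All other segments surface unchanged.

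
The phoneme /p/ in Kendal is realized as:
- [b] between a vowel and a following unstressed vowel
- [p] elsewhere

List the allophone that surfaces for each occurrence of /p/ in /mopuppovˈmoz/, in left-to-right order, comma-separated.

[b], [p], [p]

Occurrence 1 (position 3): between a vowel and a following unstressed vowel → [b].
Occurrence 2 (position 5): no conditioning environment matches → elsewhere allophone [p].
Occurrence 3 (position 6): no conditioning environment matches → elsewhere allophone [p].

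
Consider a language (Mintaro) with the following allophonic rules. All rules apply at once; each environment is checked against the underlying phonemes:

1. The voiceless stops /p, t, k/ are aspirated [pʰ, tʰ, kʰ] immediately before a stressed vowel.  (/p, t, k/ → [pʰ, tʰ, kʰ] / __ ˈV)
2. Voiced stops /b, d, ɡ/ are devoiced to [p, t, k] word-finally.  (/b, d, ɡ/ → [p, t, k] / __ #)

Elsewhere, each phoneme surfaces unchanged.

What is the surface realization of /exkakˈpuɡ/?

[exkakˈpʰuk]

/e/ stays [e].
/x/ stays [x].
/k/ (between /x/ and /a/) fails the environment for rule 1, so it stays [k].
/a/ (between /k/ and /k/): no rule targets it → [a].
/k/ (between /a/ and /p/): rule 1 targets it, but not immediately before a stressed vowel → unchanged [k].
/p/ meets the environment for rule 1 (immediately before a stressed vowel) → [pʰ].
/u/ (between /p/ and /ɡ/): no rule targets it → [u].
Rule 2 applies to /ɡ/ (word-final: word-finally) → [k].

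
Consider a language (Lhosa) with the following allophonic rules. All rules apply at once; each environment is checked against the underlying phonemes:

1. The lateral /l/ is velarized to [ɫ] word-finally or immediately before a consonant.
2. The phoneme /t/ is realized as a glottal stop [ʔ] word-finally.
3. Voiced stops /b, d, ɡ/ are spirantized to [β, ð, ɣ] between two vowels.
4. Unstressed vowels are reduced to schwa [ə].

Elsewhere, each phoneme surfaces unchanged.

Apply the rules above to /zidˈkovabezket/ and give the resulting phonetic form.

[zədˈkovəβəzkəʔ]

/z/ (word-initial): no rule targets it → [z].
/i/ — between /z/ and /d/, in an unstressed syllable — surfaces as [ə] (rule 4).
/d/ (between /i/ and /k/): rule 3 targets it, but not between two vowels → unchanged [d].
/k/ (between /d/ and /o/) is unaffected → [k].
/o/ (between /k/ and /v/) fails the environment for rule 4, so it stays [o].
/v/ (between /o/ and /a/) is unaffected → [v].
/a/ meets the environment for rule 4 (in an unstressed syllable) → [ə].
Rule 3 applies to /b/ (between /a/ and /e/: between two vowels) → [β].
/e/ meets the environment for rule 4 (in an unstressed syllable) → [ə].
/z/ (between /e/ and /k/): no rule targets it → [z].
/k/ (between /z/ and /e/) is unaffected → [k].
/e/ (between /k/ and /t/) occurs in an unstressed syllable → [ə] by rule 4.
/t/ (word-final) occurs word-finally → [ʔ] by rule 2.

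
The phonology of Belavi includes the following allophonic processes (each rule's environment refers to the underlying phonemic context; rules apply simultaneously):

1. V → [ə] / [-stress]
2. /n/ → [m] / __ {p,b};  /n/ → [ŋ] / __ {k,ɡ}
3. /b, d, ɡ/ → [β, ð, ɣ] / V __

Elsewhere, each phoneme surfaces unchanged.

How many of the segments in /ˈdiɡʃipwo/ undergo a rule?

3

Segments that undergo a rule: /ɡ/ → [ɣ] (rule 3); /i/ → [ə] (rule 1); /o/ → [ə] (rule 1).
All other segments surface unchanged.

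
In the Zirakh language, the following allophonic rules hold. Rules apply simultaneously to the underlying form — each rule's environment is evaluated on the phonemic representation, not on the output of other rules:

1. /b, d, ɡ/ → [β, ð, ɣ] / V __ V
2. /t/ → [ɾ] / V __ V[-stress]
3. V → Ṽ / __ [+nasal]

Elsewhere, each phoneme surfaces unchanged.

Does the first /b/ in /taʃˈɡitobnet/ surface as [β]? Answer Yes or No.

/b/ (between /o/ and /n/) is in the target of rule 1 but the environment (between two vowels) is not met → [b].
The actual realization is [b], not [β].

No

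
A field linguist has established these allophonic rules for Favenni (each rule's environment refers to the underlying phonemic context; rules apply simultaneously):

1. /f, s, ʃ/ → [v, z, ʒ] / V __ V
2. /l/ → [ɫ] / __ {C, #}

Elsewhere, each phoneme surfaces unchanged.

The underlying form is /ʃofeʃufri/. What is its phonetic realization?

/ʃ/ (word-initial) is in the target of rule 1 but the environment (between two vowels) is not met → [ʃ].
/o/ (between /ʃ/ and /f/): no rule targets it → [o].
/f/ (between /o/ and /e/) occurs between two vowels → [v] by rule 1.
/e/ (between /f/ and /ʃ/): no rule targets it → [e].
/ʃ/ (between /e/ and /u/): between two vowels, so rule 1 applies → [ʒ].
/u/ (between /ʃ/ and /f/) is unaffected → [u].
/f/ (between /u/ and /r/) fails the environment for rule 1, so it stays [f].
/r/ (between /f/ and /i/) is unaffected → [r].
/i/ (word-final): no rule targets it → [i].

[ʃoveʒufri]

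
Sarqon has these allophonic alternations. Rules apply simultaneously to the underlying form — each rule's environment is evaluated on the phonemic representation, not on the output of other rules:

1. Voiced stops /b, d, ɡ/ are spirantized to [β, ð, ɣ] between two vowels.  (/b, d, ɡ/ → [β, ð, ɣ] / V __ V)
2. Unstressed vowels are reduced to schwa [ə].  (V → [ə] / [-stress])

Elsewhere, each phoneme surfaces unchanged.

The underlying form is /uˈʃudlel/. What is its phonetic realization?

[əˈʃudləl]

/u/ (word-initial): in an unstressed syllable, so rule 2 applies → [ə].
/ʃ/ stays [ʃ].
/u/ — between /ʃ/ and /d/; rule 2 does not apply here → [u].
/d/ — between /u/ and /l/; rule 1 does not apply here → [d].
/l/ — not in any rule's target class → [l].
/e/ meets the environment for rule 2 (in an unstressed syllable) → [ə].
/l/ — not in any rule's target class → [l].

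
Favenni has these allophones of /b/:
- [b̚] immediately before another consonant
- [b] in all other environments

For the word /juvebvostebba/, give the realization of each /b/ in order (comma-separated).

[b̚], [b̚], [b]

Occurrence 1 (position 5): immediately before another consonant → [b̚].
Occurrence 2 (position 11): immediately before another consonant → [b̚].
Occurrence 3 (position 12): no conditioning environment matches → elsewhere allophone [b].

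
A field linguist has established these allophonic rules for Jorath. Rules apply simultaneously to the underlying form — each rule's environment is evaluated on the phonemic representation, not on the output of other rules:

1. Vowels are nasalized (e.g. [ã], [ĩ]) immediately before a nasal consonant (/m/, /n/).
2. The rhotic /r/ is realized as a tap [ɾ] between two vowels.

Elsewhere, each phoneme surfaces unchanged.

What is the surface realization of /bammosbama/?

[bãmmosbãma]

/b/ (word-initial) is unaffected → [b].
/a/ (between /b/ and /m/): before a nasal consonant, so rule 1 applies → [ã].
/m/ (between /a/ and /m/) is unaffected → [m].
/m/ (between /m/ and /o/) is unaffected → [m].
/o/ — between /m/ and /s/; rule 1 does not apply here → [o].
/s/ (between /o/ and /b/): no rule targets it → [s].
/b/ (between /s/ and /a/): no rule targets it → [b].
/a/ (between /b/ and /m/): before a nasal consonant, so rule 1 applies → [ã].
/m/ — not in any rule's target class → [m].
/a/ (word-final): rule 1 targets it, but not before a nasal consonant → unchanged [a].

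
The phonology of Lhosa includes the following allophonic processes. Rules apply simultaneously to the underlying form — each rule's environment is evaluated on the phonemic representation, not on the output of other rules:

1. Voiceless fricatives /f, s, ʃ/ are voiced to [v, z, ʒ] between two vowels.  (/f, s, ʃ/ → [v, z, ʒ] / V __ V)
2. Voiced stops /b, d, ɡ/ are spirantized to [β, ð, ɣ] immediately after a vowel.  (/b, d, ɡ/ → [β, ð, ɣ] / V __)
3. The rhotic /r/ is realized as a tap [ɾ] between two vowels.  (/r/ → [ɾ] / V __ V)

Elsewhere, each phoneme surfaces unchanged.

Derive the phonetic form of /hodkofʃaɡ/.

[hoðkofʃaɣ]

/h/ (word-initial) is unaffected → [h].
/o/ stays [o].
/d/ (between /o/ and /k/): immediately after a vowel, so rule 2 applies → [ð].
/k/ — not in any rule's target class → [k].
/o/ — not in any rule's target class → [o].
/f/ — between /o/ and /ʃ/; rule 1 does not apply here → [f].
/ʃ/ — between /f/ and /a/; rule 1 does not apply here → [ʃ].
/a/ stays [a].
/ɡ/ (word-final) occurs immediately after a vowel → [ɣ] by rule 2.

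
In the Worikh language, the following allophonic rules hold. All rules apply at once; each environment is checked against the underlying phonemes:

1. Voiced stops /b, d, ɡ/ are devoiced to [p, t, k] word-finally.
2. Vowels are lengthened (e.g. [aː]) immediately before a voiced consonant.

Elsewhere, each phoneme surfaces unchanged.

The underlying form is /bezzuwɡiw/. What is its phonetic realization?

[beːzzuːwɡiːw]

/b/ — word-initial; rule 1 does not apply here → [b].
/e/ meets the environment for rule 2 (before a voiced consonant) → [eː].
/z/ stays [z].
/z/ stays [z].
/u/ (between /z/ and /w/) occurs before a voiced consonant → [uː] by rule 2.
/w/ (between /u/ and /ɡ/): no rule targets it → [w].
/ɡ/ (between /w/ and /i/) fails the environment for rule 1, so it stays [ɡ].
/i/ (between /ɡ/ and /w/) occurs before a voiced consonant → [iː] by rule 2.
/w/ — not in any rule's target class → [w].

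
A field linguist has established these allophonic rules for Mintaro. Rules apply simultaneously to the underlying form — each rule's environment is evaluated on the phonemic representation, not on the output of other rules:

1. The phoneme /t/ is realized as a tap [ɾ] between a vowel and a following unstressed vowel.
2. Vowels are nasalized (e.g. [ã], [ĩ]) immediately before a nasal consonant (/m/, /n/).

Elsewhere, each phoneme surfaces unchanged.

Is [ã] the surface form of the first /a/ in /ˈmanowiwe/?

Yes

Rule 2 applies to /a/ (between /m/ and /n/: before a nasal consonant) → [ã].
The actual realization is [ã], which matches [ã].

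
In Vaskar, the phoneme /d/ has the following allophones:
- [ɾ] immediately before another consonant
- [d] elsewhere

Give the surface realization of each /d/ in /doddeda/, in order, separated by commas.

[d], [ɾ], [d], [d]

Occurrence 1 (position 1): no conditioning environment matches → elsewhere allophone [d].
Occurrence 2 (position 3): immediately before another consonant → [ɾ].
Occurrence 3 (position 4): no conditioning environment matches → elsewhere allophone [d].
Occurrence 4 (position 6): no conditioning environment matches → elsewhere allophone [d].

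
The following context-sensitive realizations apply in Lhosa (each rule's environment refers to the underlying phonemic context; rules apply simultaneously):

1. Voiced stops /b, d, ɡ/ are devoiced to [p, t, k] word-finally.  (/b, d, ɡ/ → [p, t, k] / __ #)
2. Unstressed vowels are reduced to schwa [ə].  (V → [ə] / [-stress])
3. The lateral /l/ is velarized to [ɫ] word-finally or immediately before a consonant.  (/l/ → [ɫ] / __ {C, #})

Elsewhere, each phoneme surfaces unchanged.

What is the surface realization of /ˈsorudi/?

/o/ (between /s/ and /r/): rule 2 targets it, but not in an unstressed syllable → unchanged [o].
Rule 2 applies to /u/ (between /r/ and /d/: in an unstressed syllable) → [ə].
/d/ (between /u/ and /i/) is in the target of rule 1 but the environment (word-finally) is not met → [d].
/i/ (word-final) occurs in an unstressed syllable → [ə] by rule 2.

[ˈsorədə]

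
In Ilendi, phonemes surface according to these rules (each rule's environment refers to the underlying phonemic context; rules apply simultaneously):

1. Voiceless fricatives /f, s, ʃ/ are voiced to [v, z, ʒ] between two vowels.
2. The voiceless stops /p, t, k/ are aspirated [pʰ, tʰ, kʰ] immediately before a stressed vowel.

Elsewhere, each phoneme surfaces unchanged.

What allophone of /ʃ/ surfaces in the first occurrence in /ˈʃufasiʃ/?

/ʃ/ (word-initial) fails the environment for rule 1, so it stays [ʃ].

[ʃ]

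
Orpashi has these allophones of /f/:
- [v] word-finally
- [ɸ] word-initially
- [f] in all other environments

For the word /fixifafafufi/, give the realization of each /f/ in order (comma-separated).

Occurrence 1 (position 1): word-initially → [ɸ].
Occurrence 2 (position 5): no conditioning environment matches → elsewhere allophone [f].
Occurrence 3 (position 7): no conditioning environment matches → elsewhere allophone [f].
Occurrence 4 (position 9): no conditioning environment matches → elsewhere allophone [f].
Occurrence 5 (position 11): no conditioning environment matches → elsewhere allophone [f].

[ɸ], [f], [f], [f], [f]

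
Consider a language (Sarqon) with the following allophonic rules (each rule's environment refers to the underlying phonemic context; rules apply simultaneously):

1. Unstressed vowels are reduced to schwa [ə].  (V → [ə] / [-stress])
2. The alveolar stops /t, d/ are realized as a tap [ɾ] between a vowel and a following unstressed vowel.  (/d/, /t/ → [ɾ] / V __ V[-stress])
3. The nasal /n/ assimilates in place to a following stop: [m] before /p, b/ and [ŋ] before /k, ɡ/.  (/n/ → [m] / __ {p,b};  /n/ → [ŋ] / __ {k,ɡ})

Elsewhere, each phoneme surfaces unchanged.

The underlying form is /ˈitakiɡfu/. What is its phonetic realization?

/i/ (word-initial): rule 1 targets it, but not in an unstressed syllable → unchanged [i].
/t/ meets the environment for rule 2 (between a vowel and a following unstressed vowel) → [ɾ].
/a/ (between /t/ and /k/): in an unstressed syllable, so rule 1 applies → [ə].
/k/ (between /a/ and /i/) is unaffected → [k].
/i/ (between /k/ and /ɡ/): in an unstressed syllable, so rule 1 applies → [ə].
/ɡ/ — not in any rule's target class → [ɡ].
/f/ — not in any rule's target class → [f].
Rule 1 applies to /u/ (word-final: in an unstressed syllable) → [ə].

[ˈiɾəkəɡfə]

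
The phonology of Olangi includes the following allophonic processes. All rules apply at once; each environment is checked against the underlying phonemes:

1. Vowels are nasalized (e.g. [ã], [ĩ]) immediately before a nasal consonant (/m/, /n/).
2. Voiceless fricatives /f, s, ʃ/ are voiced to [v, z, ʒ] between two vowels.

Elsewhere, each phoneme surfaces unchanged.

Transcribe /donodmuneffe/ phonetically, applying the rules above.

[dõnodmũneffe]

/d/ stays [d].
/o/ (between /d/ and /n/): before a nasal consonant, so rule 1 applies → [õ].
/n/ stays [n].
/o/ (between /n/ and /d/): rule 1 targets it, but not before a nasal consonant → unchanged [o].
/d/ (between /o/ and /m/) is unaffected → [d].
/m/ stays [m].
/u/ (between /m/ and /n/): before a nasal consonant, so rule 1 applies → [ũ].
/n/ stays [n].
/e/ (between /n/ and /f/) fails the environment for rule 1, so it stays [e].
/f/ (between /e/ and /f/) is in the target of rule 2 but the environment (between two vowels) is not met → [f].
/f/ — between /f/ and /e/; rule 2 does not apply here → [f].
/e/ (word-final) fails the environment for rule 1, so it stays [e].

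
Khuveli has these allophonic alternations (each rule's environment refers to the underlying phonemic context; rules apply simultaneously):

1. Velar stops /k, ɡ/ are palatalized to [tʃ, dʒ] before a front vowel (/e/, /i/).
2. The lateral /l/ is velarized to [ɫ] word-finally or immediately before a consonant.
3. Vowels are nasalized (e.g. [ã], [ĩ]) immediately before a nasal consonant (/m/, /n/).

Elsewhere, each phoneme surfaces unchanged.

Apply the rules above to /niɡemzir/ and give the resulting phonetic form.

[nidʒẽmzir]

/n/ stays [n].
/i/ — between /n/ and /ɡ/; rule 3 does not apply here → [i].
/ɡ/ (between /i/ and /e/) occurs before a front vowel → [dʒ] by rule 1.
/e/ (between /ɡ/ and /m/) occurs before a nasal consonant → [ẽ] by rule 3.
/m/ (between /e/ and /z/) is unaffected → [m].
/z/ (between /m/ and /i/) is unaffected → [z].
/i/ (between /z/ and /r/) is in the target of rule 3 but the environment (before a nasal consonant) is not met → [i].
/r/ — not in any rule's target class → [r].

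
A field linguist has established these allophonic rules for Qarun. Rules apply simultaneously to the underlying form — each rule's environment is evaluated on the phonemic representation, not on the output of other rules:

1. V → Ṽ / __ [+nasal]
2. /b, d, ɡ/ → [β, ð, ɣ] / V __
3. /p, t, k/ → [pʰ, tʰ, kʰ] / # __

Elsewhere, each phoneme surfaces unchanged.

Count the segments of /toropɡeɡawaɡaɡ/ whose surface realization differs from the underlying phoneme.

Segments that undergo a rule: /t/ → [tʰ] (rule 3); /ɡ/ → [ɣ] (rule 2); /ɡ/ → [ɣ] (rule 2); /ɡ/ → [ɣ] (rule 2).
All other segments surface unchanged.

4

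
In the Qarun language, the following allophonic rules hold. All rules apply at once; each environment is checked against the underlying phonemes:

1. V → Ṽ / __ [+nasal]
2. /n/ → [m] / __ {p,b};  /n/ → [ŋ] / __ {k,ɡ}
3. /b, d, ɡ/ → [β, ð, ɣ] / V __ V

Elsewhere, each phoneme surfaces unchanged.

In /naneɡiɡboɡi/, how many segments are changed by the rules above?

Segments that undergo a rule: /a/ → [ã] (rule 1); /ɡ/ → [ɣ] (rule 3); /ɡ/ → [ɣ] (rule 3).
All other segments surface unchanged.

3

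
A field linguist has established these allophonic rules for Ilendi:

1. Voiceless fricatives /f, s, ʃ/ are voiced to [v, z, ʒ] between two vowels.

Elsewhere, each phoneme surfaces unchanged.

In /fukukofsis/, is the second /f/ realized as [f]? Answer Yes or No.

/f/ (between /o/ and /s/) fails the environment for rule 1, so it stays [f].
The actual realization is [f], which matches [f].

Yes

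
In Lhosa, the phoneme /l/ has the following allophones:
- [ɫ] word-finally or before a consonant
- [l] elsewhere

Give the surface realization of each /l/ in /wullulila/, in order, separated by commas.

[ɫ], [l], [l], [l]

Occurrence 1 (position 3): word-finally or before a consonant → [ɫ].
Occurrence 2 (position 4): no conditioning environment matches → elsewhere allophone [l].
Occurrence 3 (position 6): no conditioning environment matches → elsewhere allophone [l].
Occurrence 4 (position 8): no conditioning environment matches → elsewhere allophone [l].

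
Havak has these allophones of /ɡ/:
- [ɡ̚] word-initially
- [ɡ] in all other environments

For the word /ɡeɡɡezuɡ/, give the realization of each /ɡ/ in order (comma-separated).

Occurrence 1 (position 1): word-initially → [ɡ̚].
Occurrence 2 (position 3): no conditioning environment matches → elsewhere allophone [ɡ].
Occurrence 3 (position 4): no conditioning environment matches → elsewhere allophone [ɡ].
Occurrence 4 (position 8): no conditioning environment matches → elsewhere allophone [ɡ].

[ɡ̚], [ɡ], [ɡ], [ɡ]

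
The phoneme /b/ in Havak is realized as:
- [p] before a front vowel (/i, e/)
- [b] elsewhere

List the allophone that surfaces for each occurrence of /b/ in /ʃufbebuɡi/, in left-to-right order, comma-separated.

[p], [b]

Occurrence 1 (position 4): before a front vowel (/i, e/) → [p].
Occurrence 2 (position 6): no conditioning environment matches → elsewhere allophone [b].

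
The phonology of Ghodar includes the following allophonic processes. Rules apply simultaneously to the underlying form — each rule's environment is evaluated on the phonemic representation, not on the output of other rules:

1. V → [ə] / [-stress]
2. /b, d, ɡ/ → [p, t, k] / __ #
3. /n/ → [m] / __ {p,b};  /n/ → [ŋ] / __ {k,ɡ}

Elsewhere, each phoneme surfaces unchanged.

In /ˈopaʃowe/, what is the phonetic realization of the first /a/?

[ə]

/a/ meets the environment for rule 1 (in an unstressed syllable) → [ə].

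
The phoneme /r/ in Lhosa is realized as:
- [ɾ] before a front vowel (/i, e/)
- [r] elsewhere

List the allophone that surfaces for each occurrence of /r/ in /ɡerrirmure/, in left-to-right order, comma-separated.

Occurrence 1 (position 3): no conditioning environment matches → elsewhere allophone [r].
Occurrence 2 (position 4): before a front vowel (/i, e/) → [ɾ].
Occurrence 3 (position 6): no conditioning environment matches → elsewhere allophone [r].
Occurrence 4 (position 9): before a front vowel (/i, e/) → [ɾ].

[r], [ɾ], [r], [ɾ]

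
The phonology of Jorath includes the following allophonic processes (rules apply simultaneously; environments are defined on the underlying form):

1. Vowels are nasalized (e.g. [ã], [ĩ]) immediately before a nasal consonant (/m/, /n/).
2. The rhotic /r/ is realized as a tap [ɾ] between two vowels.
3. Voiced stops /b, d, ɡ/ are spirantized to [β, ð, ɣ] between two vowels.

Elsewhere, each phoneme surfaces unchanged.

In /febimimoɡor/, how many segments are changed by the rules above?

4

Segments that undergo a rule: /b/ → [β] (rule 3); /i/ → [ĩ] (rule 1); /i/ → [ĩ] (rule 1); /ɡ/ → [ɣ] (rule 3).
All other segments surface unchanged.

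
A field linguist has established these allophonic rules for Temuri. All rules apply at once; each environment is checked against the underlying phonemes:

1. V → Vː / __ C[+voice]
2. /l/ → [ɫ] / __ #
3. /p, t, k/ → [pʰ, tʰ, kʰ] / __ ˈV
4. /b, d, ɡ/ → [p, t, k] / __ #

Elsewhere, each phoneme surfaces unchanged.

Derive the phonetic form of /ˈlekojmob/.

[ˈlekoːjmoːp]

/l/ (word-initial) fails the environment for rule 2, so it stays [l].
/e/ — between /l/ and /k/; rule 1 does not apply here → [e].
/k/ (between /e/ and /o/) is in the target of rule 3 but the environment (immediately before a stressed vowel) is not met → [k].
/o/ (between /k/ and /j/): before a voiced consonant, so rule 1 applies → [oː].
/o/ (between /m/ and /b/): before a voiced consonant, so rule 1 applies → [oː].
/b/ meets the environment for rule 4 (word-finally) → [p].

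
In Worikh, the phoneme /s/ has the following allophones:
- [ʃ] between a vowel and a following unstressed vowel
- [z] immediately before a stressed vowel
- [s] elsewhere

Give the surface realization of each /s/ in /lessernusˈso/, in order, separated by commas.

Occurrence 1 (position 3): no conditioning environment matches → elsewhere allophone [s].
Occurrence 2 (position 4): no conditioning environment matches → elsewhere allophone [s].
Occurrence 3 (position 9): no conditioning environment matches → elsewhere allophone [s].
Occurrence 4 (position 10): immediately before a stressed vowel → [z].

[s], [s], [s], [z]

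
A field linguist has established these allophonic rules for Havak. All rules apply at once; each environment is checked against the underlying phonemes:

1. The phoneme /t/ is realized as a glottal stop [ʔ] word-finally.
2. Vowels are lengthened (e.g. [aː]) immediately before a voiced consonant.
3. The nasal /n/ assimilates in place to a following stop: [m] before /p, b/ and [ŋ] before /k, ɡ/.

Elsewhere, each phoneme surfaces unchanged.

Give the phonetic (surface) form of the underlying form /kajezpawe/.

[kaːjeːzpaːwe]

Rule 2 applies to /a/ (between /k/ and /j/: before a voiced consonant) → [aː].
Rule 2 applies to /e/ (between /j/ and /z/: before a voiced consonant) → [eː].
Rule 2 applies to /a/ (between /p/ and /w/: before a voiced consonant) → [aː].
/e/ (word-final): rule 2 targets it, but not before a voiced consonant → unchanged [e].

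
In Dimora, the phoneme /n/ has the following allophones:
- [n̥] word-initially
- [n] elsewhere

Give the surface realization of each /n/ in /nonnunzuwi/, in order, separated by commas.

[n̥], [n], [n], [n]

Occurrence 1 (position 1): word-initially → [n̥].
Occurrence 2 (position 3): no conditioning environment matches → elsewhere allophone [n].
Occurrence 3 (position 4): no conditioning environment matches → elsewhere allophone [n].
Occurrence 4 (position 6): no conditioning environment matches → elsewhere allophone [n].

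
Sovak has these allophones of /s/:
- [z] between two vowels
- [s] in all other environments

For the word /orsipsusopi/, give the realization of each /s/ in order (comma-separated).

Occurrence 1 (position 3): no conditioning environment matches → elsewhere allophone [s].
Occurrence 2 (position 6): no conditioning environment matches → elsewhere allophone [s].
Occurrence 3 (position 8): between two vowels → [z].

[s], [s], [z]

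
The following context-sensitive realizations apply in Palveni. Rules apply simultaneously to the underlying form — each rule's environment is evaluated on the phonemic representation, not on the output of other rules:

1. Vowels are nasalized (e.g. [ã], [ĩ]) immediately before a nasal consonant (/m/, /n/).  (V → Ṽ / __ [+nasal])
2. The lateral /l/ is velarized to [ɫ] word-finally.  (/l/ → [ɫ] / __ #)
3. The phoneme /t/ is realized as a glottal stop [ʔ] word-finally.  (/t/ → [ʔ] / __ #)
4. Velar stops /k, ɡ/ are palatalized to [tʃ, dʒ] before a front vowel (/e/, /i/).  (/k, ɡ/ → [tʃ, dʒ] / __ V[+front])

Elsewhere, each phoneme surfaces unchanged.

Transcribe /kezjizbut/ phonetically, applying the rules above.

Rule 4 applies to /k/ (word-initial: before a front vowel) → [tʃ].
/e/ (between /k/ and /z/): rule 1 targets it, but not before a nasal consonant → unchanged [e].
/i/ (between /j/ and /z/): rule 1 targets it, but not before a nasal consonant → unchanged [i].
/u/ (between /b/ and /t/) is in the target of rule 1 but the environment (before a nasal consonant) is not met → [u].
/t/ (word-final) occurs word-finally → [ʔ] by rule 3.

[tʃezjizbuʔ]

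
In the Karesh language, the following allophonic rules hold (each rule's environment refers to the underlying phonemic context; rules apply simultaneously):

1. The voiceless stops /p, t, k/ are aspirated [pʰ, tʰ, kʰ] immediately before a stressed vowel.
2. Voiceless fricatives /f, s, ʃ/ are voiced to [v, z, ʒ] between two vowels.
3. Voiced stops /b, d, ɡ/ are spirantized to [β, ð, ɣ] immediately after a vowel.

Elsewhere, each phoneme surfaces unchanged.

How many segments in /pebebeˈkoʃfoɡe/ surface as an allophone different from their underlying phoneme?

Segments that undergo a rule: /b/ → [β] (rule 3); /b/ → [β] (rule 3); /k/ → [kʰ] (rule 1); /ɡ/ → [ɣ] (rule 3).
All other segments surface unchanged.

4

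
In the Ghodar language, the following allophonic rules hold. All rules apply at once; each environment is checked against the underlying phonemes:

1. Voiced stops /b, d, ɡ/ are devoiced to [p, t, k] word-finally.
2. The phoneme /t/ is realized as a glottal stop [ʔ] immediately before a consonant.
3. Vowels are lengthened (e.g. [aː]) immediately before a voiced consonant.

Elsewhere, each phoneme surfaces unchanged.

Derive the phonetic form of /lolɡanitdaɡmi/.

[loːlɡaːniʔdaːɡmi]

/l/ — not in any rule's target class → [l].
/o/ meets the environment for rule 3 (before a voiced consonant) → [oː].
/l/ — not in any rule's target class → [l].
/ɡ/ (between /l/ and /a/) is in the target of rule 1 but the environment (word-finally) is not met → [ɡ].
/a/ (between /ɡ/ and /n/): before a voiced consonant, so rule 3 applies → [aː].
/n/ stays [n].
/i/ (between /n/ and /t/) fails the environment for rule 3, so it stays [i].
/t/ — between /i/ and /d/, immediately before a consonant — surfaces as [ʔ] (rule 2).
/d/ — between /t/ and /a/; rule 1 does not apply here → [d].
/a/ meets the environment for rule 3 (before a voiced consonant) → [aː].
/ɡ/ (between /a/ and /m/): rule 1 targets it, but not word-finally → unchanged [ɡ].
/m/ — not in any rule's target class → [m].
/i/ (word-final) fails the environment for rule 3, so it stays [i].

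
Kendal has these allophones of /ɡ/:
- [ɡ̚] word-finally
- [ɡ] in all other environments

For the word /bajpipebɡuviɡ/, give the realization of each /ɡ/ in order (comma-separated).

Occurrence 1 (position 9): no conditioning environment matches → elsewhere allophone [ɡ].
Occurrence 2 (position 13): word-finally → [ɡ̚].

[ɡ], [ɡ̚]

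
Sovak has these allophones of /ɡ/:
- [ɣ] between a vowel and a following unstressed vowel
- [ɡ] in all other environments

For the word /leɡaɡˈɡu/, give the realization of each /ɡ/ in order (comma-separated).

Occurrence 1 (position 3): between a vowel and a following unstressed vowel → [ɣ].
Occurrence 2 (position 5): no conditioning environment matches → elsewhere allophone [ɡ].
Occurrence 3 (position 6): no conditioning environment matches → elsewhere allophone [ɡ].

[ɣ], [ɡ], [ɡ]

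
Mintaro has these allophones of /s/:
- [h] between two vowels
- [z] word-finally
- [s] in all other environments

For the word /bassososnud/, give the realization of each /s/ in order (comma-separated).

[s], [s], [h], [s]

Occurrence 1 (position 3): no conditioning environment matches → elsewhere allophone [s].
Occurrence 2 (position 4): no conditioning environment matches → elsewhere allophone [s].
Occurrence 3 (position 6): between two vowels → [h].
Occurrence 4 (position 8): no conditioning environment matches → elsewhere allophone [s].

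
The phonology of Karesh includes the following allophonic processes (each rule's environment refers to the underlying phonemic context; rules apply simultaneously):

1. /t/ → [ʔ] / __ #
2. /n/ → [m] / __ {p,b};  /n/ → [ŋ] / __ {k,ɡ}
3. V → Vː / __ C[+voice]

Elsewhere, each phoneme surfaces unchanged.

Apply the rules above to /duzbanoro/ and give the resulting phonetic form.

[duːzbaːnoːro]

/d/ — not in any rule's target class → [d].
/u/ — between /d/ and /z/, before a voiced consonant — surfaces as [uː] (rule 3).
/z/ — not in any rule's target class → [z].
/b/ — not in any rule's target class → [b].
/a/ (between /b/ and /n/): before a voiced consonant, so rule 3 applies → [aː].
/n/ (between /a/ and /o/) is in the target of rule 2 but the environment (before a labial or velar stop) is not met → [n].
/o/ (between /n/ and /r/) occurs before a voiced consonant → [oː] by rule 3.
/r/ — not in any rule's target class → [r].
/o/ (word-final): rule 3 targets it, but not before a voiced consonant → unchanged [o].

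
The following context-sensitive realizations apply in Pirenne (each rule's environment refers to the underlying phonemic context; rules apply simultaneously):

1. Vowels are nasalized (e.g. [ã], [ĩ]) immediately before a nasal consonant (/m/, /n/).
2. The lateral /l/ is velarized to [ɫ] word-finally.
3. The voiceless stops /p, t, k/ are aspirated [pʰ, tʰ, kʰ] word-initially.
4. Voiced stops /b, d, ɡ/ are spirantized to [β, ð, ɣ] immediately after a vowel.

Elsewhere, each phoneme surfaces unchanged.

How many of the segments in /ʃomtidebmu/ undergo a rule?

3

Segments that undergo a rule: /o/ → [õ] (rule 1); /d/ → [ð] (rule 4); /b/ → [β] (rule 4).
All other segments surface unchanged.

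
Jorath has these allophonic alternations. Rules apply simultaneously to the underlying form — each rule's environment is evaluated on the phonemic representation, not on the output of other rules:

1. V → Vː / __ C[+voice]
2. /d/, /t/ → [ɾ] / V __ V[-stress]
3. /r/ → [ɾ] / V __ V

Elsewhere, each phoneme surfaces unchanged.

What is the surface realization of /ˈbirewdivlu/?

[ˈbiːɾeːwdiːvlu]

/i/ meets the environment for rule 1 (before a voiced consonant) → [iː].
Rule 3 applies to /r/ (between /i/ and /e/: between two vowels) → [ɾ].
/e/ (between /r/ and /w/): before a voiced consonant, so rule 1 applies → [eː].
/d/ (between /w/ and /i/) fails the environment for rule 2, so it stays [d].
/i/ — between /d/ and /v/, before a voiced consonant — surfaces as [iː] (rule 1).
/u/ (word-final) fails the environment for rule 1, so it stays [u].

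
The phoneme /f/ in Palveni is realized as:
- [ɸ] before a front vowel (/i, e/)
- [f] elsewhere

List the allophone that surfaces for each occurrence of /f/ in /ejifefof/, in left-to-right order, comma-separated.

Occurrence 1 (position 4): before a front vowel (/i, e/) → [ɸ].
Occurrence 2 (position 6): no conditioning environment matches → elsewhere allophone [f].
Occurrence 3 (position 8): no conditioning environment matches → elsewhere allophone [f].

[ɸ], [f], [f]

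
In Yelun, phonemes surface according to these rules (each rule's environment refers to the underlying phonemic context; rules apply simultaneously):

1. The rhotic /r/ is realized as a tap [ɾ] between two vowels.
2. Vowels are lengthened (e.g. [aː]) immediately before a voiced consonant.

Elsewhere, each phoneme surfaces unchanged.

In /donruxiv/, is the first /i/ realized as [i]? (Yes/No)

No

/i/ meets the environment for rule 2 (before a voiced consonant) → [iː].
The actual realization is [iː], not [i].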